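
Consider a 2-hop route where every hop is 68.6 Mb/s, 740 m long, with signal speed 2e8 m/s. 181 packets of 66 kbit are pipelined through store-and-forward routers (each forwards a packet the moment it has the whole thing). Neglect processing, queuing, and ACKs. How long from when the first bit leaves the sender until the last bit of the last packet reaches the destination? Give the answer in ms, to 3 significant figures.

Per-hop transmission t_tx = L/R = 66000/68600000 = 0.962099 ms.
Per-hop propagation t_prop = 740/200000000 = 0.0037 ms.
Pipeline fill: first packet needs 2·t_tx to clear all hops; remaining 180 packets each add one t_tx.
Total = (2+181-1)·t_tx + 2·t_prop = 182·0.962099 + 2·0.0037 = 175 ms.

175 ms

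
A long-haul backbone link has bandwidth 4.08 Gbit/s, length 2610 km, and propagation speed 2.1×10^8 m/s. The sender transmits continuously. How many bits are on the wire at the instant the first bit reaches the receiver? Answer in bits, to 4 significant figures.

50710000 bits

Propagation delay = 2610000 / 210000000 = 0.0124286 s.
BDP = R × t_prop = 4080000000 × 0.0124286 = 50708600 bits.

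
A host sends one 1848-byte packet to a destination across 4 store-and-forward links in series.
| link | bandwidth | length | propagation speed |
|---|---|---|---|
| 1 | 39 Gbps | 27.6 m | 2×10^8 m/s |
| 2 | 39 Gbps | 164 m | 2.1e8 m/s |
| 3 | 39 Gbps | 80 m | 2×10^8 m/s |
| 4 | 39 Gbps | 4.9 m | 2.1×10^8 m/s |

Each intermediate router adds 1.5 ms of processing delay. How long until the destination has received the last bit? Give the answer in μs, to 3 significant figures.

4500 μs

L = 1848 × 8 = 14784 bits.
Transmission delay per hop = L/R = 14784/39000000000 = 0.379077 μs; 4 hops → 1.51631 μs.
Propagation delays (d/s per hop): 0.138, 0.780952, 0.4, 0.0233333 μs; sum = 1.34229 μs.
Processing at 3 router(s): 3 × 1.5 ms = 4500 μs.
End-to-end = 4500 μs.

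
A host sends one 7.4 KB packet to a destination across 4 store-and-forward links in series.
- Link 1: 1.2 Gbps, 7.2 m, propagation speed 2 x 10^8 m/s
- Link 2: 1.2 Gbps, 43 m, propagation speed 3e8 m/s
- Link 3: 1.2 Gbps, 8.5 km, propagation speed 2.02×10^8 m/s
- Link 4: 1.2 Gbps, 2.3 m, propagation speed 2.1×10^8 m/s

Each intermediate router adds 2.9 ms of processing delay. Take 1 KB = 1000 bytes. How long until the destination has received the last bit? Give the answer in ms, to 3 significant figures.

L = 59200 bits.
Transmission delay per hop = L/R = 59200/1200000000 = 0.0493333 ms; 4 hops → 0.197333 ms.
Propagation delays (d/s per hop): 3.6e-05, 0.000143333, 0.0420792, 1.09524e-05 ms; sum = 0.0422695 ms.
Processing at 3 router(s): 3 × 2.9 ms = 8.7 ms.
End-to-end = 8.94 ms.

8.94 ms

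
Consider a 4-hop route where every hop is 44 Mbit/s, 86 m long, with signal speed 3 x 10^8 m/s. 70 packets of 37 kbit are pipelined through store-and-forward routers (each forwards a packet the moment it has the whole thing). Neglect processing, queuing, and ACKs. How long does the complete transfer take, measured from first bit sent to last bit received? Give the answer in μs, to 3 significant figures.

61400 μs

Per-hop transmission t_tx = L/R = 37000/44000000 = 840.909 μs.
Per-hop propagation t_prop = 86/300000000 = 0.286667 μs.
Pipeline fill: first packet needs 4·t_tx to clear all hops; remaining 69 packets each add one t_tx.
Total = (4+70-1)·t_tx + 4·t_prop = 73·840.909 + 4·0.286667 = 61400 μs.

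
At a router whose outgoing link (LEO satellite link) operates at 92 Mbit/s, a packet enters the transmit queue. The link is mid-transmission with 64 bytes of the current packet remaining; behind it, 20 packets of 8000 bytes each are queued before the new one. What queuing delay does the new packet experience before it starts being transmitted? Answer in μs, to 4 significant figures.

Each queued packet: L/R = 64000/92000000 = 695.652 μs.
20 queued → 13913 μs.
Plus remaining 512 bits of current packet: 5.56522 μs.
Queuing delay = 13920 μs.

13920 μs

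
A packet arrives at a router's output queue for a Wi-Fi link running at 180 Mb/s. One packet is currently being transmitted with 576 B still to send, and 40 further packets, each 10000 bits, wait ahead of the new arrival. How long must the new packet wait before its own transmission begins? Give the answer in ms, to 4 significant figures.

2.248 ms

Each queued packet: L/R = 10000/180000000 = 0.0555556 ms.
40 queued → 2.22222 ms.
Plus remaining 4608 bits of current packet: 0.0256 ms.
Queuing delay = 2.248 ms.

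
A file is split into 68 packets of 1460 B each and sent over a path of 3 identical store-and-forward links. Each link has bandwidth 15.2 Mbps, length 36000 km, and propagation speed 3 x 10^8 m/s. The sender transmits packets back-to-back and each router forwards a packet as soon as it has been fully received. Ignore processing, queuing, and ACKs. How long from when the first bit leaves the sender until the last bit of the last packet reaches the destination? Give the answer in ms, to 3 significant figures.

Per-hop transmission t_tx = L/R = 11680/15200000 = 0.768421 ms.
Per-hop propagation t_prop = 36000000/300000000 = 120 ms.
Pipeline fill: first packet needs 3·t_tx to clear all hops; remaining 67 packets each add one t_tx.
Total = (3+68-1)·t_tx + 3·t_prop = 70·0.768421 + 3·120 = 414 ms.

414 ms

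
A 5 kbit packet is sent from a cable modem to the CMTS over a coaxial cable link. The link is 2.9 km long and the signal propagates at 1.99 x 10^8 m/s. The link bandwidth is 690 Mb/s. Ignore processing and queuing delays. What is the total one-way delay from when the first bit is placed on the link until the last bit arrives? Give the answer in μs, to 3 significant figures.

21.8 μs

L = 5000 bits.
Transmission delay = L/R = 5000 / 690000000 = 7.24638 μs.
Propagation delay = d/s = 2900 m / 199000000 m/s = 14.5729 μs.
Total = 21.8 μs.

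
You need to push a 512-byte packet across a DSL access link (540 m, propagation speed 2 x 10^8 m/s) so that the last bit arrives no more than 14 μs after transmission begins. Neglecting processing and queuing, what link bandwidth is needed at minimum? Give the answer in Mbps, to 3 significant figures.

L = 4096 bits.
Propagation delay = 540 / 200000000 = 2.7 μs.
Transmission budget = 14 − 2.7 = 11.3 μs.
R ≥ L / t_tx = 4096 bits / 1.13e-05 s = 362 Mbps.

362 Mbps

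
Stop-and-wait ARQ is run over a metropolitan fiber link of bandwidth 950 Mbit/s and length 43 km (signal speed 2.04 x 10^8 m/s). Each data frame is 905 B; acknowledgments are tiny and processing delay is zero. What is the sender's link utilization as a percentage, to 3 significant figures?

t_tx = L/R = 7240/950000000 = 7.62105e-06 s.
t_prop = 43000/204000000 = 0.000210784 s; RTT = 0.000421569 s.
Cycle = t_tx + RTT = 0.00042919 s.
Utilization = t_tx / cycle = 7.62105e-06/0.00042919 = 1.78 %.

1.78 %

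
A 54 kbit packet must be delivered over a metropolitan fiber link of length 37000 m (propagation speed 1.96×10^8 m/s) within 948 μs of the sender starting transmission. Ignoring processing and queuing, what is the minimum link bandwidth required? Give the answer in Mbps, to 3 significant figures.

Propagation delay = 37000 / 196000000 = 188.776 μs.
Transmission budget = 948 − 188.776 = 759.224 μs.
R ≥ L / t_tx = 54000 bits / 0.000759224 s = 71.1 Mbps.

71.1 Mbps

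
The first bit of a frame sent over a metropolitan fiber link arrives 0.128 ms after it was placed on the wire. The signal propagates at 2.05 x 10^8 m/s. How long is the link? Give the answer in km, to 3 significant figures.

26.2 km

d = s × t_prop = 2.05e+08 × 0.000128 = 26.2 km.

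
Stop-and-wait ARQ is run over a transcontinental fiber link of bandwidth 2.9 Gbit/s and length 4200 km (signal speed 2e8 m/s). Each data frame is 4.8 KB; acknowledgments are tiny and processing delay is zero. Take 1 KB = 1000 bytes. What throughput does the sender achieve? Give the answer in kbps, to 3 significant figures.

914 kbps

t_tx = L/R = 38400/2900000000 = 1.32414e-05 s.
t_prop = 4200000/200000000 = 0.021 s; RTT = 0.042 s.
Cycle = t_tx + RTT = 0.0420132 s.
Throughput = L / cycle = 38400 / 0.0420132 = 914 kbps.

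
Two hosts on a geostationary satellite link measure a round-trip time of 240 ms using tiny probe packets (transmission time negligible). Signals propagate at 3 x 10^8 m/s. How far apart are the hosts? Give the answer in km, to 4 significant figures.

36000 km

One-way propagation = RTT/2 = 120 ms.
d = s × t = 300000000 × 0.12 = 36000 km.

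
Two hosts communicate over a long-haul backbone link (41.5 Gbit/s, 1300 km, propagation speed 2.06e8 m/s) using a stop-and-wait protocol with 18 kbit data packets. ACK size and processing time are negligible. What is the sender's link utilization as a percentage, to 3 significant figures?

0.00344 %

t_tx = L/R = 18000/41500000000 = 4.33735e-07 s.
t_prop = 1300000/206000000 = 0.00631068 s; RTT = 0.0126214 s.
Cycle = t_tx + RTT = 0.0126218 s.
Utilization = t_tx / cycle = 4.33735e-07/0.0126218 = 0.00344 %.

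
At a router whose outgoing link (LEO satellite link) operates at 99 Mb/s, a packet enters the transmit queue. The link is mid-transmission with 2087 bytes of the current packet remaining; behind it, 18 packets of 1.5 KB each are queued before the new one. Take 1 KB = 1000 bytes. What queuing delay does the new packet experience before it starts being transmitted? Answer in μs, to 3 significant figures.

Each queued packet: L/R = 12000/99000000 = 121.212 μs.
18 queued → 2181.82 μs.
Plus remaining 16696 bits of current packet: 168.646 μs.
Queuing delay = 2350 μs.

2350 μs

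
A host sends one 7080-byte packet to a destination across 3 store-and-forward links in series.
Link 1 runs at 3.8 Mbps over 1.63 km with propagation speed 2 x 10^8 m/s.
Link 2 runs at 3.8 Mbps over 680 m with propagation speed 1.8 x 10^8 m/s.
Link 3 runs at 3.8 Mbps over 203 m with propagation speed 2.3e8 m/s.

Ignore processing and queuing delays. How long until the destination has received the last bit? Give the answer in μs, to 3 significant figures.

L = 7080 × 8 = 56640 bits.
Transmission delay per hop = L/R = 56640/3800000 = 14905.3 μs; 3 hops → 44715.8 μs.
Propagation delays (d/s per hop): 8.15, 3.77778, 0.882609 μs; sum = 12.8104 μs.
End-to-end = 44700 μs.

44700 μs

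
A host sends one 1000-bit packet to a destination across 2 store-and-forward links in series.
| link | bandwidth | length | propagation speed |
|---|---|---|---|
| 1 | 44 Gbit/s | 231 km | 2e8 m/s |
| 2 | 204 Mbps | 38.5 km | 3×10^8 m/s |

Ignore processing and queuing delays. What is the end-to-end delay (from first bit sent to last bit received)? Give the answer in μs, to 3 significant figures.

Transmission delays (L/R per hop): 0.0227273, 4.90196 μs; sum = 4.92469 μs.
Propagation delays (d/s per hop): 1155, 128.333 μs; sum = 1283.33 μs.
End-to-end = 1290 μs.

1290 μs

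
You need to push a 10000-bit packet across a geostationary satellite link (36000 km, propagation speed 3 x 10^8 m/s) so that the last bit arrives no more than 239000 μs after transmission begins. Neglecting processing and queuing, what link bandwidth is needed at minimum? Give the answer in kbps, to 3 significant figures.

84.0 kbps

Propagation delay = 36000000 / 300000000 = 120000 μs.
Transmission budget = 239000 − 120000 = 119000 μs.
R ≥ L / t_tx = 10000 bits / 0.119 s = 84.0 kbps.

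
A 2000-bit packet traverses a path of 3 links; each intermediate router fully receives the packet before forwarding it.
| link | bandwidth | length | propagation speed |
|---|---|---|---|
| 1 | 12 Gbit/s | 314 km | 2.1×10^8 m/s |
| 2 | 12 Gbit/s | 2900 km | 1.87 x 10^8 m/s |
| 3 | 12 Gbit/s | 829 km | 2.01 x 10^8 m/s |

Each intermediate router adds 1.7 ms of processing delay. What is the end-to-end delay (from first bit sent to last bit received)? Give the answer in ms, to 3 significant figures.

24.5 ms

Transmission delay per hop = L/R = 2000/12000000000 = 0.000166667 ms; 3 hops → 0.0005 ms.
Propagation delays (d/s per hop): 1.49524, 15.508, 4.12438 ms; sum = 21.1276 ms.
Processing at 2 router(s): 2 × 1.7 ms = 3.4 ms.
End-to-end = 24.5 ms.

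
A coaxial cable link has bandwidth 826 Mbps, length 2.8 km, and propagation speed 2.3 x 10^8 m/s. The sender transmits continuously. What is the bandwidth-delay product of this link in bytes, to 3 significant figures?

Propagation delay = 2800 / 2.3e+08 = 1.21739e-05 s.
BDP = R × t_prop = 826000000 × 1.21739e-05 = 10055.7 bits.
In bytes: 10055.7/8 = 1260 bytes.

1260 bytes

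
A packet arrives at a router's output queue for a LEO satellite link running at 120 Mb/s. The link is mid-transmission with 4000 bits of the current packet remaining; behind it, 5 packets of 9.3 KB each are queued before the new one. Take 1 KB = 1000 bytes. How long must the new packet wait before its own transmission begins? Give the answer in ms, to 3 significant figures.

Each queued packet: L/R = 74400/120000000 = 0.62 ms.
5 queued → 3.1 ms.
Plus remaining 4000 bits of current packet: 0.0333333 ms.
Queuing delay = 3.13 ms.

3.13 ms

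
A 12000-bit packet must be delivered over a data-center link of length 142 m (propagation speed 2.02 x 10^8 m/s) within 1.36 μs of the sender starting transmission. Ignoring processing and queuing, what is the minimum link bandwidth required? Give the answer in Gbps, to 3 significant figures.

Propagation delay = 142 / 202000000 = 0.70297 μs.
Transmission budget = 1.36 − 0.70297 = 0.65703 μs.
R ≥ L / t_tx = 12000 bits / 6.5703e-07 s = 18.3 Gbps.

18.3 Gbps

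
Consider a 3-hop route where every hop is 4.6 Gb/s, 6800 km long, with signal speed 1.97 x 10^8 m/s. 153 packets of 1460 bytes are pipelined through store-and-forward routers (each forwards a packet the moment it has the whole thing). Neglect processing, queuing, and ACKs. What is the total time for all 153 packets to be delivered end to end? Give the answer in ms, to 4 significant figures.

103.9 ms

Per-hop transmission t_tx = L/R = 11680/4600000000 = 0.00253913 ms.
Per-hop propagation t_prop = 6800000/197000000 = 34.5178 ms.
Pipeline fill: first packet needs 3·t_tx to clear all hops; remaining 152 packets each add one t_tx.
Total = (3+153-1)·t_tx + 3·t_prop = 155·0.00253913 + 3·34.5178 = 103.9 ms.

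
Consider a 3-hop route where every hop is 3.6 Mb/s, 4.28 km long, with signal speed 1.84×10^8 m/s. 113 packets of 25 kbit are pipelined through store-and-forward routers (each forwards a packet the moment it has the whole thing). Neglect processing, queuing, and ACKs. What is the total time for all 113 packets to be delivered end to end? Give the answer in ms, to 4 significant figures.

798.7 ms

Per-hop transmission t_tx = L/R = 25000/3600000 = 6.94444 ms.
Per-hop propagation t_prop = 4280/184000000 = 0.0232609 ms.
Pipeline fill: first packet needs 3·t_tx to clear all hops; remaining 112 packets each add one t_tx.
Total = (3+113-1)·t_tx + 3·t_prop = 115·6.94444 + 3·0.0232609 = 798.7 ms.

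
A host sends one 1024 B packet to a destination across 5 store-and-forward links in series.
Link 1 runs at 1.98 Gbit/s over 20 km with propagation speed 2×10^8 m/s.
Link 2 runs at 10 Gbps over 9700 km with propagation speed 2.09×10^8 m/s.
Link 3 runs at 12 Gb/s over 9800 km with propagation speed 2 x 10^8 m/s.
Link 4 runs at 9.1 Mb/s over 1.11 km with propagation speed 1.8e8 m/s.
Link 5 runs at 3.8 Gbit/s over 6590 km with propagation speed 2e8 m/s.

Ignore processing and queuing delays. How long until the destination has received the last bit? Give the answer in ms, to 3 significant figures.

129 ms

L = 1024 × 8 = 8192 bits.
Transmission delays (L/R per hop): 0.00413737, 0.0008192, 0.000682667, 0.90022, 0.00215579 ms; sum = 0.908015 ms.
Propagation delays (d/s per hop): 0.1, 46.4115, 49, 0.00616667, 32.95 ms; sum = 128.468 ms.
End-to-end = 129 ms.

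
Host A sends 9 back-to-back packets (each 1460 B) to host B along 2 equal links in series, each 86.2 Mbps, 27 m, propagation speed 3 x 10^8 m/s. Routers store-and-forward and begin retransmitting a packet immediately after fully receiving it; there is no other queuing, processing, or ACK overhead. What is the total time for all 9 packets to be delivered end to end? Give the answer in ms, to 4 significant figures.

Per-hop transmission t_tx = L/R = 11680/86200000 = 0.135499 ms.
Per-hop propagation t_prop = 27/300000000 = 9e-05 ms.
Pipeline fill: first packet needs 2·t_tx to clear all hops; remaining 8 packets each add one t_tx.
Total = (2+9-1)·t_tx + 2·t_prop = 10·0.135499 + 2·9e-05 = 1.355 ms.

1.355 ms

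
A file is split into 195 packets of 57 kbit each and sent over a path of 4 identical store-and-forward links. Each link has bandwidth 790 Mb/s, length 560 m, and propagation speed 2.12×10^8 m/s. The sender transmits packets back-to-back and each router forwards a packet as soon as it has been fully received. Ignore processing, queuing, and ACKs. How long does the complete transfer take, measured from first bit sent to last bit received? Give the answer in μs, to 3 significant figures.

14300 μs

Per-hop transmission t_tx = L/R = 57000/790000000 = 72.1519 μs.
Per-hop propagation t_prop = 560/212000000 = 2.64151 μs.
Pipeline fill: first packet needs 4·t_tx to clear all hops; remaining 194 packets each add one t_tx.
Total = (4+195-1)·t_tx + 4·t_prop = 198·72.1519 + 4·2.64151 = 14300 μs.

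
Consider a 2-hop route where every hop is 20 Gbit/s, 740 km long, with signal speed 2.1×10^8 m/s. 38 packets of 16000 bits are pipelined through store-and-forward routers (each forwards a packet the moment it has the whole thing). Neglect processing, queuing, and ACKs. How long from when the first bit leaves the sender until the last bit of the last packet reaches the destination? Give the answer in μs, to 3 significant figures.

Per-hop transmission t_tx = L/R = 16000/20000000000 = 0.8 μs.
Per-hop propagation t_prop = 740000/210000000 = 3523.81 μs.
Pipeline fill: first packet needs 2·t_tx to clear all hops; remaining 37 packets each add one t_tx.
Total = (2+38-1)·t_tx + 2·t_prop = 39·0.8 + 2·3523.81 = 7080 μs.

7080 μs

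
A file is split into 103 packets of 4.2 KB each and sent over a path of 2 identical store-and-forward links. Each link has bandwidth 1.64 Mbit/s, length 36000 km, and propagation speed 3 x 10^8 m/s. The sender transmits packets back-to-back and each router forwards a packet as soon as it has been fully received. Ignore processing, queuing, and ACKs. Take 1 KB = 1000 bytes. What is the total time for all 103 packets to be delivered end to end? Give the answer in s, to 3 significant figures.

2.37 s

Per-hop transmission t_tx = L/R = 33600/1640000 = 0.0204878 s.
Per-hop propagation t_prop = 36000000/300000000 = 0.12 s.
Pipeline fill: first packet needs 2·t_tx to clear all hops; remaining 102 packets each add one t_tx.
Total = (2+103-1)·t_tx + 2·t_prop = 104·0.0204878 + 2·0.12 = 2.37 s.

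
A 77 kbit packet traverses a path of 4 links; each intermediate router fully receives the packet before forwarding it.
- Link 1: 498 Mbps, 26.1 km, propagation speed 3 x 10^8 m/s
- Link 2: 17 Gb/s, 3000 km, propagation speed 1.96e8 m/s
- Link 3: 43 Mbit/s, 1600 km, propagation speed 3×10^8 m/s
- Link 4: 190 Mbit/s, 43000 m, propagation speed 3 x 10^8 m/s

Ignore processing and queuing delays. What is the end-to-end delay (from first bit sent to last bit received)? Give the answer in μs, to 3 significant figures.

23200 μs

L = 77000 bits.
Transmission delays (L/R per hop): 154.618, 4.52941, 1790.7, 405.263 μs; sum = 2355.11 μs.
Propagation delays (d/s per hop): 87, 15306.1, 5333.33, 143.333 μs; sum = 20869.8 μs.
End-to-end = 23200 μs.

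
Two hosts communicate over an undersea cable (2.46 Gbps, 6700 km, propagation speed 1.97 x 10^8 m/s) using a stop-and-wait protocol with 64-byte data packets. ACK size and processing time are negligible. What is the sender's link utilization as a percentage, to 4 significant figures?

0.0003060 %

t_tx = L/R = 512/2460000000 = 2.0813e-07 s.
t_prop = 6700000/197000000 = 0.0340102 s; RTT = 0.0680203 s.
Cycle = t_tx + RTT = 0.0680205 s.
Utilization = t_tx / cycle = 2.0813e-07/0.0680205 = 0.0003060 %.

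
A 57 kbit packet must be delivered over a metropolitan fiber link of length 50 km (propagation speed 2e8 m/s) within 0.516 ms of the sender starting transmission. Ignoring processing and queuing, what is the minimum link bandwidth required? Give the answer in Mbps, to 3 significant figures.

Propagation delay = 50000 / 200000000 = 0.25 ms.
Transmission budget = 0.516 − 0.25 = 0.266 ms.
R ≥ L / t_tx = 57000 bits / 0.000266 s = 214 Mbps.

214 Mbps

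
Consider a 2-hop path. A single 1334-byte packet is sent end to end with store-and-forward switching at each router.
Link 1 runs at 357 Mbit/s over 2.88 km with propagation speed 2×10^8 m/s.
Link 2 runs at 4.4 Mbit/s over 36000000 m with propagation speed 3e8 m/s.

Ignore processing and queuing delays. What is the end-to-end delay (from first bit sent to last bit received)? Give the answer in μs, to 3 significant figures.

L = 1334 × 8 = 10672 bits.
Transmission delays (L/R per hop): 29.8936, 2425.45 μs; sum = 2455.35 μs.
Propagation delays (d/s per hop): 14.4, 120000 μs; sum = 120014 μs.
End-to-end = 122000 μs.

122000 μs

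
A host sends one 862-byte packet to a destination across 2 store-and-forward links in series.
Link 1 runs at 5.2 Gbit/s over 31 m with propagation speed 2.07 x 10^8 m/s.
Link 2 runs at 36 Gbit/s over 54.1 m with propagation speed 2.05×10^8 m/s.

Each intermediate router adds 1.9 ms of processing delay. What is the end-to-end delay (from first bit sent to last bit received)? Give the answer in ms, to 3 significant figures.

1.90 ms

L = 862 × 8 = 6896 bits.
Transmission delays (L/R per hop): 0.00132615, 0.000191556 ms; sum = 0.00151771 ms.
Propagation delays (d/s per hop): 0.000149758, 0.000263902 ms; sum = 0.000413661 ms.
Processing at 1 router(s): 1 × 1.9 ms = 1.9 ms.
End-to-end = 1.90 ms.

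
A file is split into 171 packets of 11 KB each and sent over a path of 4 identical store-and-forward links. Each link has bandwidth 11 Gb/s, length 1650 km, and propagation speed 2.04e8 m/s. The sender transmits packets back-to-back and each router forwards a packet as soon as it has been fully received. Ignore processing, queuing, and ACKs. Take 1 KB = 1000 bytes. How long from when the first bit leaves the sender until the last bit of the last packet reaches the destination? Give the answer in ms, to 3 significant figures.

Per-hop transmission t_tx = L/R = 88000/11000000000 = 0.008 ms.
Per-hop propagation t_prop = 1650000/204000000 = 8.08824 ms.
Pipeline fill: first packet needs 4·t_tx to clear all hops; remaining 170 packets each add one t_tx.
Total = (4+171-1)·t_tx + 4·t_prop = 174·0.008 + 4·8.08824 = 33.7 ms.

33.7 ms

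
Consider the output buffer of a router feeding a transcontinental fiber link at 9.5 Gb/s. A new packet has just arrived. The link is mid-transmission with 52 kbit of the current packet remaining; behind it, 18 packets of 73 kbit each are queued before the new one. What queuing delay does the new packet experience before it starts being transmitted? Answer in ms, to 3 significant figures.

0.144 ms

Each queued packet: L/R = 73000/9500000000 = 0.00768421 ms.
18 queued → 0.138316 ms.
Plus remaining 52000 bits of current packet: 0.00547368 ms.
Queuing delay = 0.144 ms.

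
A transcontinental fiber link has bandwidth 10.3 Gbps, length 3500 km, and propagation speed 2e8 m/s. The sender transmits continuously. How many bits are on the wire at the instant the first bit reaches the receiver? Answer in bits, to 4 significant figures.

Propagation delay = 3500000 / 200000000 = 0.0175 s.
BDP = R × t_prop = 10300000000 × 0.0175 = 180250000 bits.

180300000 bits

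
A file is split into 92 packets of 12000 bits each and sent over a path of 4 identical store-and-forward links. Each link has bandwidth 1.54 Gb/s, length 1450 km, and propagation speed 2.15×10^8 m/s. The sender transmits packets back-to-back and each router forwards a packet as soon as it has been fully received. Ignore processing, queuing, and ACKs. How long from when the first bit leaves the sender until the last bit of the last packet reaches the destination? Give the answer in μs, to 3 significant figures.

27700 μs

Per-hop transmission t_tx = L/R = 12000/1540000000 = 7.79221 μs.
Per-hop propagation t_prop = 1450000/215000000 = 6744.19 μs.
Pipeline fill: first packet needs 4·t_tx to clear all hops; remaining 91 packets each add one t_tx.
Total = (4+92-1)·t_tx + 4·t_prop = 95·7.79221 + 4·6744.19 = 27700 μs.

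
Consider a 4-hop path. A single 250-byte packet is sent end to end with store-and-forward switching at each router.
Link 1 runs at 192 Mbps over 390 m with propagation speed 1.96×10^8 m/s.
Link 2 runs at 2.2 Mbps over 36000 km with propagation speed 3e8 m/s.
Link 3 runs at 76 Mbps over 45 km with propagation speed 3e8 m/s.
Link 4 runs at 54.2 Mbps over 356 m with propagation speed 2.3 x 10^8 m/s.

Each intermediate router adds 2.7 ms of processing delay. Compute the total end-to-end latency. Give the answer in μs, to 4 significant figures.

129200 μs

L = 250 × 8 = 2000 bits.
Transmission delays (L/R per hop): 10.4167, 909.091, 26.3158, 36.9004 μs; sum = 982.724 μs.
Propagation delays (d/s per hop): 1.9898, 120000, 150, 1.54783 μs; sum = 120154 μs.
Processing at 3 router(s): 3 × 2.7 ms = 8100 μs.
End-to-end = 129200 μs.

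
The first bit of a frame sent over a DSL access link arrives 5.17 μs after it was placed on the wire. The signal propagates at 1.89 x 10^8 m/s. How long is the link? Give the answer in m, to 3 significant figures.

977 m

d = s × t_prop = 189000000 × 5.17e-06 = 977 m.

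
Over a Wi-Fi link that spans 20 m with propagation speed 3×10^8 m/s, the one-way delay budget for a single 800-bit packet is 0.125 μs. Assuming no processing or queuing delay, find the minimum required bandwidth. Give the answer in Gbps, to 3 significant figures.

Propagation delay = 20 / 300000000 = 0.0666667 μs.
Transmission budget = 0.125 − 0.0666667 = 0.0583333 μs.
R ≥ L / t_tx = 800 bits / 5.83333e-08 s = 13.7 Gbps.

13.7 Gbps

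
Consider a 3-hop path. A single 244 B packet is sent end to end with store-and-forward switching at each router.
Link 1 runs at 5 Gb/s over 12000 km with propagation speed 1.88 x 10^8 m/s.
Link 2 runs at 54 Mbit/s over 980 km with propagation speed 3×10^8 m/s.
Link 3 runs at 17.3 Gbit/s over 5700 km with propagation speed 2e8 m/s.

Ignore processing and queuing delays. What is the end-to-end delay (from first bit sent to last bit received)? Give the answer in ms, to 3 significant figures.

L = 244 × 8 = 1952 bits.
Transmission delays (L/R per hop): 0.0003904, 0.0361481, 0.000112832 ms; sum = 0.0366514 ms.
Propagation delays (d/s per hop): 63.8298, 3.26667, 28.5 ms; sum = 95.5965 ms.
End-to-end = 95.6 ms.

95.6 ms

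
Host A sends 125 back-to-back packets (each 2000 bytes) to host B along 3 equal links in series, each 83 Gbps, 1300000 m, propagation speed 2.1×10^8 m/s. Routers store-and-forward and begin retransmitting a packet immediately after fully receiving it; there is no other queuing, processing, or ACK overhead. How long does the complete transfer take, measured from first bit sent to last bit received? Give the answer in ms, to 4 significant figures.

18.60 ms

Per-hop transmission t_tx = L/R = 16000/83000000000 = 0.000192771 ms.
Per-hop propagation t_prop = 1300000/210000000 = 6.19048 ms.
Pipeline fill: first packet needs 3·t_tx to clear all hops; remaining 124 packets each add one t_tx.
Total = (3+125-1)·t_tx + 3·t_prop = 127·0.000192771 + 3·6.19048 = 18.60 ms.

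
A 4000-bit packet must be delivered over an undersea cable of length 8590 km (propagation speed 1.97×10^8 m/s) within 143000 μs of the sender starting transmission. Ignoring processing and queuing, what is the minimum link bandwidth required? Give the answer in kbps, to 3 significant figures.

Propagation delay = 8590000 / 197000000 = 43604.1 μs.
Transmission budget = 143000 − 43604.1 = 99395.9 μs.
R ≥ L / t_tx = 4000 bits / 0.0993959 s = 40.2 kbps.

40.2 kbps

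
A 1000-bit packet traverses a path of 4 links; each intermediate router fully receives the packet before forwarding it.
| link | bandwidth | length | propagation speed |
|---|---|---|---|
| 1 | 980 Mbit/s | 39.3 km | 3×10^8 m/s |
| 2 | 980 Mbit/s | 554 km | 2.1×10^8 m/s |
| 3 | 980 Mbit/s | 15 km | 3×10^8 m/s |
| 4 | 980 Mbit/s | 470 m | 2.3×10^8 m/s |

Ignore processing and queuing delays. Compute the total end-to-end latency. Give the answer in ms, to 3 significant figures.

Transmission delay per hop = L/R = 1000/980000000 = 0.00102041 ms; 4 hops → 0.00408163 ms.
Propagation delays (d/s per hop): 0.131, 2.6381, 0.05, 0.00204348 ms; sum = 2.82114 ms.
End-to-end = 2.83 ms.

2.83 ms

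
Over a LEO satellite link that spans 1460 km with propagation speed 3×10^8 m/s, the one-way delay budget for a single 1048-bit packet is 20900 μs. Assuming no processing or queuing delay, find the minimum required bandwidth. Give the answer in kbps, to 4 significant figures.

Propagation delay = 1460000 / 300000000 = 4866.67 μs.
Transmission budget = 20900 − 4866.67 = 16033.3 μs.
R ≥ L / t_tx = 1048 bits / 0.0160333 s = 65.36 kbps.

65.36 kbps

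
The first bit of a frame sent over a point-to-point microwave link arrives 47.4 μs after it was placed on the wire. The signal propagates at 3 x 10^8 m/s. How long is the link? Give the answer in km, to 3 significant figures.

d = s × t_prop = 300000000 × 4.74e-05 = 14.2 km.

14.2 km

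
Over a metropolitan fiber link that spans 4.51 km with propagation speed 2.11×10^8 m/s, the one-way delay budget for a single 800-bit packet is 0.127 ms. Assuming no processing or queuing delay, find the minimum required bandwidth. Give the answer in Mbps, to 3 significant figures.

7.57 Mbps

Propagation delay = 4510 / 211000000 = 0.0213744 ms.
Transmission budget = 0.127 − 0.0213744 = 0.105626 ms.
R ≥ L / t_tx = 800 bits / 0.000105626 s = 7.57 Mbps.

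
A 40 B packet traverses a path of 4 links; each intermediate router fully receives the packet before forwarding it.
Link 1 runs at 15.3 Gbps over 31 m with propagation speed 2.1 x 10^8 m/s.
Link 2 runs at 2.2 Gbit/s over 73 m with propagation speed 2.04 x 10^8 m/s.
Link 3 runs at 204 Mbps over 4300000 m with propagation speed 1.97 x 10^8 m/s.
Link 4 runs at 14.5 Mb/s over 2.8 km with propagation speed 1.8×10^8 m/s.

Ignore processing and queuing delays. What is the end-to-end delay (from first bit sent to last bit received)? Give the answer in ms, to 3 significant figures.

L = 40 × 8 = 320 bits.
Transmission delays (L/R per hop): 2.0915e-05, 0.000145455, 0.00156863, 0.022069 ms; sum = 0.023804 ms.
Propagation delays (d/s per hop): 0.000147619, 0.000357843, 21.8274, 0.0155556 ms; sum = 21.8435 ms.
End-to-end = 21.9 ms.

21.9 ms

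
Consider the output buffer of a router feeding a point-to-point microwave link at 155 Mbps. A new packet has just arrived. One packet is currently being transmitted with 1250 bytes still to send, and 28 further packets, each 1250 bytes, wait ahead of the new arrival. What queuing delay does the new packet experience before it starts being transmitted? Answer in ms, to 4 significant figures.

Each queued packet: L/R = 10000/155000000 = 0.0645161 ms.
28 queued → 1.80645 ms.
Plus remaining 10000 bits of current packet: 0.0645161 ms.
Queuing delay = 1.871 ms.

1.871 ms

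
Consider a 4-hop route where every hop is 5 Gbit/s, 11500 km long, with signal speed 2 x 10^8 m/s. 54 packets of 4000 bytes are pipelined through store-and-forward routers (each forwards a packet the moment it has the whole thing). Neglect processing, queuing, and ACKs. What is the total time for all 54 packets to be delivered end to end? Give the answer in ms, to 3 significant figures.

Per-hop transmission t_tx = L/R = 32000/5000000000 = 0.0064 ms.
Per-hop propagation t_prop = 11500000/200000000 = 57.5 ms.
Pipeline fill: first packet needs 4·t_tx to clear all hops; remaining 53 packets each add one t_tx.
Total = (4+54-1)·t_tx + 4·t_prop = 57·0.0064 + 4·57.5 = 230 ms.

230 ms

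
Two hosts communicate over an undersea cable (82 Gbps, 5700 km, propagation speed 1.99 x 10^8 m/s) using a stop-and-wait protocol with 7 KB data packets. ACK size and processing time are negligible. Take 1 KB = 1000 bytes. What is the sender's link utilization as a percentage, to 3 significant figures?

t_tx = L/R = 56000/82000000000 = 6.82927e-07 s.
t_prop = 5700000/199000000 = 0.0286432 s; RTT = 0.0572864 s.
Cycle = t_tx + RTT = 0.0572871 s.
Utilization = t_tx / cycle = 6.82927e-07/0.0572871 = 0.00119 %.

0.00119 %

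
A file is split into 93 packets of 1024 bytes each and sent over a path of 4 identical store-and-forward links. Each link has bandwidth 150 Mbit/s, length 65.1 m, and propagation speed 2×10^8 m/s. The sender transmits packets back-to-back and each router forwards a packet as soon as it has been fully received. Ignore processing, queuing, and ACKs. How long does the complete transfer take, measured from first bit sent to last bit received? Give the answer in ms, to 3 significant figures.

Per-hop transmission t_tx = L/R = 8192/150000000 = 0.0546133 ms.
Per-hop propagation t_prop = 65.1/200000000 = 0.0003255 ms.
Pipeline fill: first packet needs 4·t_tx to clear all hops; remaining 92 packets each add one t_tx.
Total = (4+93-1)·t_tx + 4·t_prop = 96·0.0546133 + 4·0.0003255 = 5.24 ms.

5.24 ms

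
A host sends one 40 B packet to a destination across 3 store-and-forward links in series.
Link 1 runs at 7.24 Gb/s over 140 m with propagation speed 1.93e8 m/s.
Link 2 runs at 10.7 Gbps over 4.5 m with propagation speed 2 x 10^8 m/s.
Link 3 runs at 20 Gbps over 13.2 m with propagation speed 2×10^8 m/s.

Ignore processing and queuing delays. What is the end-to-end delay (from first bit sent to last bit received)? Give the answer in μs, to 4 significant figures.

L = 40 × 8 = 320 bits.
Transmission delays (L/R per hop): 0.0441989, 0.0299065, 0.016 μs; sum = 0.0901054 μs.
Propagation delays (d/s per hop): 0.725389, 0.0225, 0.066 μs; sum = 0.813889 μs.
End-to-end = 0.9040 μs.

0.9040 μs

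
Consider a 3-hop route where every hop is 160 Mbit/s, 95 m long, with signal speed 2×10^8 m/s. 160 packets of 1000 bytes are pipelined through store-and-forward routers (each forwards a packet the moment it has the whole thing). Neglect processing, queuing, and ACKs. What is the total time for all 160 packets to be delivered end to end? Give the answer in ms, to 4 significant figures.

8.101 ms

Per-hop transmission t_tx = L/R = 8000/160000000 = 0.05 ms.
Per-hop propagation t_prop = 95/200000000 = 0.000475 ms.
Pipeline fill: first packet needs 3·t_tx to clear all hops; remaining 159 packets each add one t_tx.
Total = (3+160-1)·t_tx + 3·t_prop = 162·0.05 + 3·0.000475 = 8.101 ms.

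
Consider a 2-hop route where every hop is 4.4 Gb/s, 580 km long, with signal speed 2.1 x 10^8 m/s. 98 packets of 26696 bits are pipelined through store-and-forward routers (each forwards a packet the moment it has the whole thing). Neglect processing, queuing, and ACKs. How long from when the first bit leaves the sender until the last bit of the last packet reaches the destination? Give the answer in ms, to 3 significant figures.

Per-hop transmission t_tx = L/R = 26696/4400000000 = 0.00606727 ms.
Per-hop propagation t_prop = 580000/210000000 = 2.7619 ms.
Pipeline fill: first packet needs 2·t_tx to clear all hops; remaining 97 packets each add one t_tx.
Total = (2+98-1)·t_tx + 2·t_prop = 99·0.00606727 + 2·2.7619 = 6.12 ms.

6.12 ms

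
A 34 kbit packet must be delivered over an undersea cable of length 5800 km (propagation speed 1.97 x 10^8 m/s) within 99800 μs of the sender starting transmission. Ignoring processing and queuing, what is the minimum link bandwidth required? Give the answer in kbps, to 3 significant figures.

Propagation delay = 5800000 / 197000000 = 29441.6 μs.
Transmission budget = 99800 − 29441.6 = 70358.4 μs.
R ≥ L / t_tx = 34000 bits / 0.0703584 s = 483 kbps.

483 kbps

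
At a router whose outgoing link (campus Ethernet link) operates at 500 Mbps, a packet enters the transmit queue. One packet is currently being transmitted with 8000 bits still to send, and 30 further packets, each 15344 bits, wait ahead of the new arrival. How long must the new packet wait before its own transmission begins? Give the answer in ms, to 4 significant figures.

Each queued packet: L/R = 15344/500000000 = 0.030688 ms.
30 queued → 0.92064 ms.
Plus remaining 8000 bits of current packet: 0.016 ms.
Queuing delay = 0.9366 ms.

0.9366 ms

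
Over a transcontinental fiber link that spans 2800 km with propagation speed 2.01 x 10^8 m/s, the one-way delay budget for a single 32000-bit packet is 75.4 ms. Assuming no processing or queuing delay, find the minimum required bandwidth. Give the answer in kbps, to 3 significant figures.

521 kbps

Propagation delay = 2800000 / 2.01e+08 = 13.9303 ms.
Transmission budget = 75.4 − 13.9303 = 61.4697 ms.
R ≥ L / t_tx = 32000 bits / 0.0614697 s = 521 kbps.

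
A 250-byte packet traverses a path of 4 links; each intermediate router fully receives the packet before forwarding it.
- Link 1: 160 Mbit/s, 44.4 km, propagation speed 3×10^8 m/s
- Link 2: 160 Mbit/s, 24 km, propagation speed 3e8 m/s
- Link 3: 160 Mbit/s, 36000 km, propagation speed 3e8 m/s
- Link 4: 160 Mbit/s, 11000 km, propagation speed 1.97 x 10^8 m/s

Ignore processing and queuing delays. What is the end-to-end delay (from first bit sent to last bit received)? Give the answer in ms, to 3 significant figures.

L = 250 × 8 = 2000 bits.
Transmission delay per hop = L/R = 2000/160000000 = 0.0125 ms; 4 hops → 0.05 ms.
Propagation delays (d/s per hop): 0.148, 0.08, 120, 55.8376 ms; sum = 176.066 ms.
End-to-end = 176 ms.

176 ms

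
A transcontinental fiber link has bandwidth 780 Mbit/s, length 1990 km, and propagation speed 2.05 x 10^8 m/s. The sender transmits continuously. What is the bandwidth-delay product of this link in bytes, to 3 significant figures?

Propagation delay = 1990000 / 2.05e+08 = 0.00970732 s.
BDP = R × t_prop = 780000000 × 0.00970732 = 7571710 bits.
In bytes: 7571710/8 = 946000 bytes.

946000 bytes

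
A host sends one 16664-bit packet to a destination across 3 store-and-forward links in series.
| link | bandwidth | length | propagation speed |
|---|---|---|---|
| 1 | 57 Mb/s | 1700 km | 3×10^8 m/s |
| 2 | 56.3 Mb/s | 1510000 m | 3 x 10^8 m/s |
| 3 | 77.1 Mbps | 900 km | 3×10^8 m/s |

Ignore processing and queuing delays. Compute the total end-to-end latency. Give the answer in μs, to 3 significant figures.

Transmission delays (L/R per hop): 292.351, 295.986, 216.135 μs; sum = 804.472 μs.
Propagation delays (d/s per hop): 5666.67, 5033.33, 3000 μs; sum = 13700 μs.
End-to-end = 14500 μs.

14500 μs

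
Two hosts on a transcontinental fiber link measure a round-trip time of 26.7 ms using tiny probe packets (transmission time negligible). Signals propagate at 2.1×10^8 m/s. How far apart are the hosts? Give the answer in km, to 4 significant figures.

2804 km

One-way propagation = RTT/2 = 13.35 ms.
d = s × t = 210000000 × 0.01335 = 2804 km.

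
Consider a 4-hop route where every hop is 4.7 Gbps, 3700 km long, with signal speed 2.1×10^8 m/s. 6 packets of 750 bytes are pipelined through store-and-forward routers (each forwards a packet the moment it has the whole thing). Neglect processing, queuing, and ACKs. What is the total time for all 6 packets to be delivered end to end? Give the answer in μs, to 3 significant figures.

70500 μs

Per-hop transmission t_tx = L/R = 6000/4700000000 = 1.2766 μs.
Per-hop propagation t_prop = 3700000/210000000 = 17619 μs.
Pipeline fill: first packet needs 4·t_tx to clear all hops; remaining 5 packets each add one t_tx.
Total = (4+6-1)·t_tx + 4·t_prop = 9·1.2766 + 4·17619 = 70500 μs.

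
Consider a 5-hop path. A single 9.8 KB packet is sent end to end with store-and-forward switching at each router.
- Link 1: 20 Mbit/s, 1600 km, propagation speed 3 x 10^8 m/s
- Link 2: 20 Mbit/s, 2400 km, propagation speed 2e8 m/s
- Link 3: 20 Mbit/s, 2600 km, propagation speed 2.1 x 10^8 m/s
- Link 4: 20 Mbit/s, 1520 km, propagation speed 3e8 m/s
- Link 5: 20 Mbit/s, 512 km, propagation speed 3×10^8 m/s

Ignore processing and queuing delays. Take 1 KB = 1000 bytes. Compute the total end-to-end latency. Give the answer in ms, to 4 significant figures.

56.09 ms

L = 78400 bits.
Transmission delay per hop = L/R = 78400/20000000 = 3.92 ms; 5 hops → 19.6 ms.
Propagation delays (d/s per hop): 5.33333, 12, 12.381, 5.06667, 1.70667 ms; sum = 36.4876 ms.
End-to-end = 56.09 ms.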